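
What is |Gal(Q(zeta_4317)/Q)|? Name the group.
|Gal(Q(zeta_4317)/Q)| = phi(4317) = 2876; group ≅ (Z/4317Z)^* ≅ Z/2Z × Z/1438Z

The n-th cyclotomic polynomial Φ_4317(x) is the minimal polynomial of zeta_4317 over Q and has degree phi(4317) = 2876. So Q(zeta_4317) is a degree-2876 Galois extension with Galois group (Z/4317Z)^*. By CRT, (Z/4317Z)^* ≅ (Z/3Z)^* × (Z/1439Z)^*. Each prime-power unit group is (Z/3Z)^* ≅ Z/2Z; (Z/1439Z)^* ≅ Z/1438Z. Hence Gal(Q(zeta_4317)/Q) ≅ Z/2Z × Z/1438Z.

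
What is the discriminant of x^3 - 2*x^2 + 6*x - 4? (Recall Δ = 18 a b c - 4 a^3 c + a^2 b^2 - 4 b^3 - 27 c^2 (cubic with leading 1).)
Δ = -416

For x^3 + a x^2 + b x + c the discriminant is Δ = 18 a b c - 4 a^3 c + a^2 b^2 - 4 b^3 - 27 c^2.
Plug a = -2, b = 6, c = -4:
  18*(-2)*(6)*(-4) - 4*(-2)^3*(-4) + (-2)^2*(6)^2 - 4*(6)^3 - 27*(-4)^2
  = 864 + (-128) + 144 + (-864) + (-432)
  = -416.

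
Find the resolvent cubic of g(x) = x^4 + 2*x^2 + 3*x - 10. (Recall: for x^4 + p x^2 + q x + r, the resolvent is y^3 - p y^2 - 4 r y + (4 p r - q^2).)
h(y) = y^3 - 2*y^2 + 40*y - 89

Identify coefficients: p = 2, q = 3, r = -10.
Plug into h(y) = y^3 - p y^2 - 4 r y + (4 p r - q^2):
  h(y) = y^3 - (2) y^2 - 4*(-10) y + (4*(2)*(-10) - (3)^2)
       = y^3 + (-2) y^2 + (40) y + (-89).
Simplifying: h(y) = y^3 - 2*y^2 + 40*y - 89.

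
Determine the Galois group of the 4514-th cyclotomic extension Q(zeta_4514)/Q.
|Gal(Q(zeta_4514)/Q)| = phi(4514) = 2160; group ≅ (Z/4514Z)^* ≅ Z/36Z × Z/60Z

The n-th cyclotomic polynomial Φ_4514(x) is the minimal polynomial of zeta_4514 over Q and has degree phi(4514) = 2160. So Q(zeta_4514) is a degree-2160 Galois extension with Galois group (Z/4514Z)^*. By CRT, (Z/4514Z)^* ≅ (Z/2Z)^* × (Z/37Z)^* × (Z/61Z)^*. Each prime-power unit group is (Z/2Z)^* ≅ trivial group (order 1); (Z/37Z)^* ≅ Z/36Z; (Z/61Z)^* ≅ Z/60Z. Hence Gal(Q(zeta_4514)/Q) ≅ Z/36Z × Z/60Z.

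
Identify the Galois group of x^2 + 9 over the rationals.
Gal(K/Q) = Z/2Z (cyclic of order 2)

x^2 + 9 is irreducible over Q since -9 is not a rational square. The splitting field Q(sqrt(-9)) has degree 2 over Q, and its unique nontrivial automorphism is sqrt(-9) ↦ -sqrt(-9). Hence Gal(Q(sqrt(-9))/Q) = Z/2Z.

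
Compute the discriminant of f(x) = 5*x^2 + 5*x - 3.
Δ = 85

For a quadratic a x^2 + b x + c the discriminant is Δ = b^2 - 4ac = (5)^2 - 4*(5)*(-3) = 25 - (-60) = 85.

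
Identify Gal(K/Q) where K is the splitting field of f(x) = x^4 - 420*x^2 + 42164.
Gal(K/Q) = V_4 (Klein four-group, Z/2Z × Z/2Z)

f factors as (x^2 - 254)(x^2 - 166), so the splitting field is K = Q(sqrt(254), sqrt(166)). The elements 254, 166, 42164 are all non-squares in Q, so sqrt(254) and sqrt(166) generate independent quadratic extensions. Thus [K:Q] = 4 and Gal(K/Q) is generated by the two order-2 automorphisms sqrt(254) ↦ -sqrt(254) and sqrt(166) ↦ -sqrt(166), giving V_4.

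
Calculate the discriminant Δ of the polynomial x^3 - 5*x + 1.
Δ = 473

For a depressed cubic x^3 + p x + q the discriminant is Δ = -4 p^3 - 27 q^2 = -4*(-5)^3 - 27*(1)^2 = 500 - 27 = 473.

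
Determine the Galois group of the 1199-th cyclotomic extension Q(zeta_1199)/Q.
|Gal(Q(zeta_1199)/Q)| = phi(1199) = 1080; group ≅ (Z/1199Z)^* ≅ Z/10Z × Z/108Z

The n-th cyclotomic polynomial Φ_1199(x) is the minimal polynomial of zeta_1199 over Q and has degree phi(1199) = 1080. So Q(zeta_1199) is a degree-1080 Galois extension with Galois group (Z/1199Z)^*. By CRT, (Z/1199Z)^* ≅ (Z/11Z)^* × (Z/109Z)^*. Each prime-power unit group is (Z/11Z)^* ≅ Z/10Z; (Z/109Z)^* ≅ Z/108Z. Hence Gal(Q(zeta_1199)/Q) ≅ Z/10Z × Z/108Z.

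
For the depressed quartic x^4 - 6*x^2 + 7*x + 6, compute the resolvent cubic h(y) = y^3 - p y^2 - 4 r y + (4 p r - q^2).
h(y) = y^3 + 6*y^2 - 24*y - 193

Identify coefficients: p = -6, q = 7, r = 6.
Plug into h(y) = y^3 - p y^2 - 4 r y + (4 p r - q^2):
  h(y) = y^3 - (-6) y^2 - 4*(6) y + (4*(-6)*(6) - (7)^2)
       = y^3 + (6) y^2 + (-24) y + (-193).
Simplifying: h(y) = y^3 + 6*y^2 - 24*y - 193.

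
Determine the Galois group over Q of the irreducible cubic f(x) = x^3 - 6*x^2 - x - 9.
Gal(K/Q) = S_3 (symmetric group of order 6)

Compute the discriminant of x^3 + (-6)*x^2 + (-1)*x + (-9): Δ = -10895. Since Δ is not a rational square, the Galois group is not contained in A_3; it must be the full S_3 (irreducibility of the cubic rules out anything smaller).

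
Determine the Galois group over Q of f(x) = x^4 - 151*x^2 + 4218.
Gal(K/Q) = V_4 (Klein four-group, Z/2Z × Z/2Z)

f factors as (x^2 - 114)(x^2 - 37), so the splitting field is K = Q(sqrt(114), sqrt(37)). The elements 114, 37, 4218 are all non-squares in Q, so sqrt(114) and sqrt(37) generate independent quadratic extensions. Thus [K:Q] = 4 and Gal(K/Q) is generated by the two order-2 automorphisms sqrt(114) ↦ -sqrt(114) and sqrt(37) ↦ -sqrt(37), giving V_4.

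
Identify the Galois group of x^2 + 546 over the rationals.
Gal(K/Q) = Z/2Z (cyclic of order 2)

x^2 + 546 is irreducible over Q since -546 is not a rational square. The splitting field Q(sqrt(-546)) has degree 2 over Q, and its unique nontrivial automorphism is sqrt(-546) ↦ -sqrt(-546). Hence Gal(Q(sqrt(-546))/Q) = Z/2Z.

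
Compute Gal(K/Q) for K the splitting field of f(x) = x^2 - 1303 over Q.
Gal(K/Q) = Z/2Z (cyclic of order 2)

x^2 - 1303 is irreducible over Q since 1303 is not a rational square. The splitting field Q(sqrt(1303)) has degree 2 over Q, and its unique nontrivial automorphism is sqrt(1303) ↦ -sqrt(1303). Hence Gal(Q(sqrt(1303))/Q) = Z/2Z.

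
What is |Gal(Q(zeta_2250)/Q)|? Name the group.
|Gal(Q(zeta_2250)/Q)| = phi(2250) = 600; group ≅ (Z/2250Z)^* ≅ Z/6Z × Z/100Z

The n-th cyclotomic polynomial Φ_2250(x) is the minimal polynomial of zeta_2250 over Q and has degree phi(2250) = 600. So Q(zeta_2250) is a degree-600 Galois extension with Galois group (Z/2250Z)^*. By CRT, (Z/2250Z)^* ≅ (Z/2Z)^* × (Z/9Z)^* × (Z/125Z)^*. Each prime-power unit group is (Z/2Z)^* ≅ trivial group (order 1); (Z/9Z)^* ≅ Z/6Z; (Z/125Z)^* ≅ Z/100Z. Hence Gal(Q(zeta_2250)/Q) ≅ Z/6Z × Z/100Z.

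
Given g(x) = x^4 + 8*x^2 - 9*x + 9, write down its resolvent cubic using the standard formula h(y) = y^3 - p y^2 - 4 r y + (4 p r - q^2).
h(y) = y^3 - 8*y^2 - 36*y + 207

Identify coefficients: p = 8, q = -9, r = 9.
Plug into h(y) = y^3 - p y^2 - 4 r y + (4 p r - q^2):
  h(y) = y^3 - (8) y^2 - 4*(9) y + (4*(8)*(9) - (-9)^2)
       = y^3 + (-8) y^2 + (-36) y + (207).
Simplifying: h(y) = y^3 - 8*y^2 - 36*y + 207.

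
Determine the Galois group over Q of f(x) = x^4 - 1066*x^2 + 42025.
Gal(K/Q) = Z/2Z (cyclic of order 2)

f factors as (x^2 - 41)(x^2 - 1025), so the splitting field is K = Q(sqrt(41), sqrt(1025)). The squarefree part of 41 is 41 and the squarefree part of 1025 is also 41, so sqrt(41) and sqrt(1025) are both rational multiples of sqrt(41). Hence Q(sqrt(41)) = Q(sqrt(1025)) = Q(sqrt(41)), and the splitting field collapses to a single degree-2 extension with Galois group Z/2Z.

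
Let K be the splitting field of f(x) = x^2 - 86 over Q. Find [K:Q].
[K:Q] = 2

The polynomial x^2 - 86 is irreducible over Q since 86 is not a perfect square. Its splitting field is Q(sqrt(86)), which has degree 2 over Q.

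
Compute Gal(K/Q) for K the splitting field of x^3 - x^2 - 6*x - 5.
Gal(K/Q) = S_3 (symmetric group of order 6)

Compute the discriminant of x^3 + (-1)*x^2 + (-6)*x + (-5): Δ = -335. Since Δ is not a rational square, the Galois group is not contained in A_3; it must be the full S_3 (irreducibility of the cubic rules out anything smaller).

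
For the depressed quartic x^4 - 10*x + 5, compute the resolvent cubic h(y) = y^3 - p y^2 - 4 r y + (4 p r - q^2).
h(y) = y^3 - 20*y - 100

Identify coefficients: p = 0, q = -10, r = 5.
Plug into h(y) = y^3 - p y^2 - 4 r y + (4 p r - q^2):
  h(y) = y^3 - (0) y^2 - 4*(5) y + (4*(0)*(5) - (-10)^2)
       = y^3 + (0) y^2 + (-20) y + (-100).
Simplifying: h(y) = y^3 - 20*y - 100.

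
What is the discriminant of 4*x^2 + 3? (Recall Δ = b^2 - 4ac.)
Δ = -48

For a quadratic a x^2 + b x + c the discriminant is Δ = b^2 - 4ac = (0)^2 - 4*(4)*(3) = 0 - (48) = -48.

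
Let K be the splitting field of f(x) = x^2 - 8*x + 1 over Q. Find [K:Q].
[K:Q] = 2

The discriminant of x^2 + (-8)*x + (1) is b^2 - 4c = 64 - (4) = 60. Since 60 is not a perfect square in Q, the polynomial is irreducible over Q. Its two roots generate a degree-2 extension, so [K:Q] = 2.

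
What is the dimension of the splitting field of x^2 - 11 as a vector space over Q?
[K:Q] = 2

The discriminant of x^2 + (0)*x + (-11) is b^2 - 4c = 0 - (-44) = 44. Since 44 is not a perfect square in Q, the polynomial is irreducible over Q. Its two roots generate a degree-2 extension, so [K:Q] = 2.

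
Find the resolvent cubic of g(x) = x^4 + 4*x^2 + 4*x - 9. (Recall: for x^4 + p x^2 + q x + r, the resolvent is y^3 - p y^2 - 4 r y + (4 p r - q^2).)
h(y) = y^3 - 4*y^2 + 36*y - 160

Identify coefficients: p = 4, q = 4, r = -9.
Plug into h(y) = y^3 - p y^2 - 4 r y + (4 p r - q^2):
  h(y) = y^3 - (4) y^2 - 4*(-9) y + (4*(4)*(-9) - (4)^2)
       = y^3 + (-4) y^2 + (36) y + (-160).
Simplifying: h(y) = y^3 - 4*y^2 + 36*y - 160.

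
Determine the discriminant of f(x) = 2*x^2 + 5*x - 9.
Δ = 97

For a quadratic a x^2 + b x + c the discriminant is Δ = b^2 - 4ac = (5)^2 - 4*(2)*(-9) = 25 - (-72) = 97.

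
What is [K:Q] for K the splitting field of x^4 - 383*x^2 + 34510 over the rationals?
[K:Q] = 4

f factors as (x^2 - 145)(x^2 - 238); the splitting field is K = Q(sqrt(145), sqrt(238)). Since 145, 238, and 34510 are all non-squares in Q, the three subfields Q(sqrt(145)), Q(sqrt(238)), Q(sqrt(34510)) are distinct degree-2 extensions, so [K:Q] = 4 (Klein four Galois group).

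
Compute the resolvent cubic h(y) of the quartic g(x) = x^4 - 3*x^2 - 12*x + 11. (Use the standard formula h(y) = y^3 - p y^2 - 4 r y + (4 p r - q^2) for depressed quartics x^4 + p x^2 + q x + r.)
h(y) = y^3 + 3*y^2 - 44*y - 276

Identify coefficients: p = -3, q = -12, r = 11.
Plug into h(y) = y^3 - p y^2 - 4 r y + (4 p r - q^2):
  h(y) = y^3 - (-3) y^2 - 4*(11) y + (4*(-3)*(11) - (-12)^2)
       = y^3 + (3) y^2 + (-44) y + (-276).
Simplifying: h(y) = y^3 + 3*y^2 - 44*y - 276.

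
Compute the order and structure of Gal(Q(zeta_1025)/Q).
|Gal(Q(zeta_1025)/Q)| = phi(1025) = 800; group ≅ (Z/1025Z)^* ≅ Z/20Z × Z/40Z

The n-th cyclotomic polynomial Φ_1025(x) is the minimal polynomial of zeta_1025 over Q and has degree phi(1025) = 800. So Q(zeta_1025) is a degree-800 Galois extension with Galois group (Z/1025Z)^*. By CRT, (Z/1025Z)^* ≅ (Z/25Z)^* × (Z/41Z)^*. Each prime-power unit group is (Z/25Z)^* ≅ Z/20Z; (Z/41Z)^* ≅ Z/40Z. Hence Gal(Q(zeta_1025)/Q) ≅ Z/20Z × Z/40Z.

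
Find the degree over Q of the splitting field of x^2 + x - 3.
[K:Q] = 2

The discriminant of x^2 + (1)*x + (-3) is b^2 - 4c = 1 - (-12) = 13. Since 13 is not a perfect square in Q, the polynomial is irreducible over Q. Its two roots generate a degree-2 extension, so [K:Q] = 2.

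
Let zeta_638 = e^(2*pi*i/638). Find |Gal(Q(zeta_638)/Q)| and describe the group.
|Gal(Q(zeta_638)/Q)| = phi(638) = 280; group ≅ (Z/638Z)^* ≅ Z/10Z × Z/28Z

The n-th cyclotomic polynomial Φ_638(x) is the minimal polynomial of zeta_638 over Q and has degree phi(638) = 280. So Q(zeta_638) is a degree-280 Galois extension with Galois group (Z/638Z)^*. By CRT, (Z/638Z)^* ≅ (Z/2Z)^* × (Z/11Z)^* × (Z/29Z)^*. Each prime-power unit group is (Z/2Z)^* ≅ trivial group (order 1); (Z/11Z)^* ≅ Z/10Z; (Z/29Z)^* ≅ Z/28Z. Hence Gal(Q(zeta_638)/Q) ≅ Z/10Z × Z/28Z.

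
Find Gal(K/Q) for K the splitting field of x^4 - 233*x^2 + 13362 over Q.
Gal(K/Q) = V_4 (Klein four-group, Z/2Z × Z/2Z)

f factors as (x^2 - 102)(x^2 - 131), so the splitting field is K = Q(sqrt(102), sqrt(131)). The elements 102, 131, 13362 are all non-squares in Q, so sqrt(102) and sqrt(131) generate independent quadratic extensions. Thus [K:Q] = 4 and Gal(K/Q) is generated by the two order-2 automorphisms sqrt(102) ↦ -sqrt(102) and sqrt(131) ↦ -sqrt(131), giving V_4.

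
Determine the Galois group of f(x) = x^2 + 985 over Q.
Gal(K/Q) = Z/2Z (cyclic of order 2)

x^2 + 985 is irreducible over Q since -985 is not a rational square. The splitting field Q(sqrt(-985)) has degree 2 over Q, and its unique nontrivial automorphism is sqrt(-985) ↦ -sqrt(-985). Hence Gal(Q(sqrt(-985))/Q) = Z/2Z.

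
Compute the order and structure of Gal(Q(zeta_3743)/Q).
|Gal(Q(zeta_3743)/Q)| = phi(3743) = 3528; group ≅ (Z/3743Z)^* ≅ Z/18Z × Z/196Z

The n-th cyclotomic polynomial Φ_3743(x) is the minimal polynomial of zeta_3743 over Q and has degree phi(3743) = 3528. So Q(zeta_3743) is a degree-3528 Galois extension with Galois group (Z/3743Z)^*. By CRT, (Z/3743Z)^* ≅ (Z/19Z)^* × (Z/197Z)^*. Each prime-power unit group is (Z/19Z)^* ≅ Z/18Z; (Z/197Z)^* ≅ Z/196Z. Hence Gal(Q(zeta_3743)/Q) ≅ Z/18Z × Z/196Z.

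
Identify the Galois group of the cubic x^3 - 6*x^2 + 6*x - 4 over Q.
Gal(K/Q) = S_3 (symmetric group of order 6)

Compute the discriminant of x^3 + (-6)*x^2 + (6)*x + (-4): Δ = -864. Since Δ is not a rational square, the Galois group is not contained in A_3; it must be the full S_3 (irreducibility of the cubic rules out anything smaller).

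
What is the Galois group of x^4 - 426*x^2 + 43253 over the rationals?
Gal(K/Q) = V_4 (Klein four-group, Z/2Z × Z/2Z)

f factors as (x^2 - 259)(x^2 - 167), so the splitting field is K = Q(sqrt(259), sqrt(167)). The elements 259, 167, 43253 are all non-squares in Q, so sqrt(259) and sqrt(167) generate independent quadratic extensions. Thus [K:Q] = 4 and Gal(K/Q) is generated by the two order-2 automorphisms sqrt(259) ↦ -sqrt(259) and sqrt(167) ↦ -sqrt(167), giving V_4.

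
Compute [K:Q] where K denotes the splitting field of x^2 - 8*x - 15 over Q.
[K:Q] = 2

The discriminant of x^2 + (-8)*x + (-15) is b^2 - 4c = 64 - (-60) = 124. Since 124 is not a perfect square in Q, the polynomial is irreducible over Q. Its two roots generate a degree-2 extension, so [K:Q] = 2.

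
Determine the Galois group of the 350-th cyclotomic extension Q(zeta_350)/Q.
|Gal(Q(zeta_350)/Q)| = phi(350) = 120; group ≅ (Z/350Z)^* ≅ Z/6Z × Z/20Z

The n-th cyclotomic polynomial Φ_350(x) is the minimal polynomial of zeta_350 over Q and has degree phi(350) = 120. So Q(zeta_350) is a degree-120 Galois extension with Galois group (Z/350Z)^*. By CRT, (Z/350Z)^* ≅ (Z/2Z)^* × (Z/25Z)^* × (Z/7Z)^*. Each prime-power unit group is (Z/2Z)^* ≅ trivial group (order 1); (Z/25Z)^* ≅ Z/20Z; (Z/7Z)^* ≅ Z/6Z. Hence Gal(Q(zeta_350)/Q) ≅ Z/6Z × Z/20Z.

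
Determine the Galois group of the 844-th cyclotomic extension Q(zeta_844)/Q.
|Gal(Q(zeta_844)/Q)| = phi(844) = 420; group ≅ (Z/844Z)^* ≅ Z/2Z × Z/210Z

The n-th cyclotomic polynomial Φ_844(x) is the minimal polynomial of zeta_844 over Q and has degree phi(844) = 420. So Q(zeta_844) is a degree-420 Galois extension with Galois group (Z/844Z)^*. By CRT, (Z/844Z)^* ≅ (Z/4Z)^* × (Z/211Z)^*. Each prime-power unit group is (Z/4Z)^* ≅ Z/2Z; (Z/211Z)^* ≅ Z/210Z. Hence Gal(Q(zeta_844)/Q) ≅ Z/2Z × Z/210Z.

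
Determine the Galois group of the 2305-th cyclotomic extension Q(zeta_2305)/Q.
|Gal(Q(zeta_2305)/Q)| = phi(2305) = 1840; group ≅ (Z/2305Z)^* ≅ Z/4Z × Z/460Z

The n-th cyclotomic polynomial Φ_2305(x) is the minimal polynomial of zeta_2305 over Q and has degree phi(2305) = 1840. So Q(zeta_2305) is a degree-1840 Galois extension with Galois group (Z/2305Z)^*. By CRT, (Z/2305Z)^* ≅ (Z/5Z)^* × (Z/461Z)^*. Each prime-power unit group is (Z/5Z)^* ≅ Z/4Z; (Z/461Z)^* ≅ Z/460Z. Hence Gal(Q(zeta_2305)/Q) ≅ Z/4Z × Z/460Z.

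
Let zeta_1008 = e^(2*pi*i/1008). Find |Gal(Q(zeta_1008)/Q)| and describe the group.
|Gal(Q(zeta_1008)/Q)| = phi(1008) = 288; group ≅ (Z/1008Z)^* ≅ Z/2Z × Z/4Z × Z/6Z × Z/6Z

The n-th cyclotomic polynomial Φ_1008(x) is the minimal polynomial of zeta_1008 over Q and has degree phi(1008) = 288. So Q(zeta_1008) is a degree-288 Galois extension with Galois group (Z/1008Z)^*. By CRT, (Z/1008Z)^* ≅ (Z/16Z)^* × (Z/9Z)^* × (Z/7Z)^*. Each prime-power unit group is (Z/16Z)^* ≅ Z/2Z × Z/4Z; (Z/9Z)^* ≅ Z/6Z; (Z/7Z)^* ≅ Z/6Z. Hence Gal(Q(zeta_1008)/Q) ≅ Z/2Z × Z/4Z × Z/6Z × Z/6Z.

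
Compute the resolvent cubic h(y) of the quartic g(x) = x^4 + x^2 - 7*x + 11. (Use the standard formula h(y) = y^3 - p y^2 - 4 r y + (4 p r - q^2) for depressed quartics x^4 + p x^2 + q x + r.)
h(y) = y^3 - y^2 - 44*y - 5

Identify coefficients: p = 1, q = -7, r = 11.
Plug into h(y) = y^3 - p y^2 - 4 r y + (4 p r - q^2):
  h(y) = y^3 - (1) y^2 - 4*(11) y + (4*(1)*(11) - (-7)^2)
       = y^3 + (-1) y^2 + (-44) y + (-5).
Simplifying: h(y) = y^3 - y^2 - 44*y - 5.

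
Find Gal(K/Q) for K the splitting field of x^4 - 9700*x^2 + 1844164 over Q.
Gal(K/Q) = Z/2Z (cyclic of order 2)

f factors as (x^2 - 194)(x^2 - 9506), so the splitting field is K = Q(sqrt(194), sqrt(9506)). The squarefree part of 194 is 194 and the squarefree part of 9506 is also 194, so sqrt(194) and sqrt(9506) are both rational multiples of sqrt(194). Hence Q(sqrt(194)) = Q(sqrt(9506)) = Q(sqrt(194)), and the splitting field collapses to a single degree-2 extension with Galois group Z/2Z.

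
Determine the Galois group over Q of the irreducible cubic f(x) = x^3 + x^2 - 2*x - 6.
Gal(K/Q) = S_3 (symmetric group of order 6)

Compute the discriminant of x^3 + (1)*x^2 + (-2)*x + (-6): Δ = -696. Since Δ is not a rational square, the Galois group is not contained in A_3; it must be the full S_3 (irreducibility of the cubic rules out anything smaller).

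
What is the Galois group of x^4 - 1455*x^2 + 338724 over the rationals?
Gal(K/Q) = Z/2Z (cyclic of order 2)

f factors as (x^2 - 291)(x^2 - 1164), so the splitting field is K = Q(sqrt(291), sqrt(1164)). The squarefree part of 291 is 291 and the squarefree part of 1164 is also 291, so sqrt(291) and sqrt(1164) are both rational multiples of sqrt(291). Hence Q(sqrt(291)) = Q(sqrt(1164)) = Q(sqrt(291)), and the splitting field collapses to a single degree-2 extension with Galois group Z/2Z.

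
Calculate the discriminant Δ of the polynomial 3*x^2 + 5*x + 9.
Δ = -83

For a quadratic a x^2 + b x + c the discriminant is Δ = b^2 - 4ac = (5)^2 - 4*(3)*(9) = 25 - (108) = -83.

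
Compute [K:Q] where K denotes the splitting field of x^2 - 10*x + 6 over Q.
[K:Q] = 2

The discriminant of x^2 + (-10)*x + (6) is b^2 - 4c = 100 - (24) = 76. Since 76 is not a perfect square in Q, the polynomial is irreducible over Q. Its two roots generate a degree-2 extension, so [K:Q] = 2.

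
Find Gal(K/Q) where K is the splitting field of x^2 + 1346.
Gal(K/Q) = Z/2Z (cyclic of order 2)

x^2 + 1346 is irreducible over Q since -1346 is not a rational square. The splitting field Q(sqrt(-1346)) has degree 2 over Q, and its unique nontrivial automorphism is sqrt(-1346) ↦ -sqrt(-1346). Hence Gal(Q(sqrt(-1346))/Q) = Z/2Z.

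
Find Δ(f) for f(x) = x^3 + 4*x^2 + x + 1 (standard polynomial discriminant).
Δ = -199

For x^3 + a x^2 + b x + c the discriminant is Δ = 18 a b c - 4 a^3 c + a^2 b^2 - 4 b^3 - 27 c^2.
Plug a = 4, b = 1, c = 1:
  18*(4)*(1)*(1) - 4*(4)^3*(1) + (4)^2*(1)^2 - 4*(1)^3 - 27*(1)^2
  = 72 + (-256) + 16 + (-4) + (-27)
  = -199.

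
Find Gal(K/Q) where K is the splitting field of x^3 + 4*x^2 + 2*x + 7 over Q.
Gal(K/Q) = S_3 (symmetric group of order 6)

Compute the discriminant of x^3 + (4)*x^2 + (2)*x + (7): Δ = -2075. Since Δ is not a rational square, the Galois group is not contained in A_3; it must be the full S_3 (irreducibility of the cubic rules out anything smaller).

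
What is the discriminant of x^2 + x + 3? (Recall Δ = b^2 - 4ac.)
Δ = -11

For a quadratic a x^2 + b x + c the discriminant is Δ = b^2 - 4ac = (1)^2 - 4*(1)*(3) = 1 - (12) = -11.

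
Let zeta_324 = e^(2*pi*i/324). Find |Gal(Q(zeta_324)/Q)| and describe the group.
|Gal(Q(zeta_324)/Q)| = phi(324) = 108; group ≅ (Z/324Z)^* ≅ Z/2Z × Z/54Z

The n-th cyclotomic polynomial Φ_324(x) is the minimal polynomial of zeta_324 over Q and has degree phi(324) = 108. So Q(zeta_324) is a degree-108 Galois extension with Galois group (Z/324Z)^*. By CRT, (Z/324Z)^* ≅ (Z/4Z)^* × (Z/81Z)^*. Each prime-power unit group is (Z/4Z)^* ≅ Z/2Z; (Z/81Z)^* ≅ Z/54Z. Hence Gal(Q(zeta_324)/Q) ≅ Z/2Z × Z/54Z.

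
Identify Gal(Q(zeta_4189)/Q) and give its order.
|Gal(Q(zeta_4189)/Q)| = phi(4189) = 4060; group ≅ (Z/4189Z)^* ≅ Z/58Z × Z/70Z

The n-th cyclotomic polynomial Φ_4189(x) is the minimal polynomial of zeta_4189 over Q and has degree phi(4189) = 4060. So Q(zeta_4189) is a degree-4060 Galois extension with Galois group (Z/4189Z)^*. By CRT, (Z/4189Z)^* ≅ (Z/59Z)^* × (Z/71Z)^*. Each prime-power unit group is (Z/59Z)^* ≅ Z/58Z; (Z/71Z)^* ≅ Z/70Z. Hence Gal(Q(zeta_4189)/Q) ≅ Z/58Z × Z/70Z.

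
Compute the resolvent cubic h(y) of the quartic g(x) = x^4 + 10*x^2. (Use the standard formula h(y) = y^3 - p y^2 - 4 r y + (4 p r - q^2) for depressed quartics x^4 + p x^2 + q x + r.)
h(y) = y^3 - 10*y^2

Identify coefficients: p = 10, q = 0, r = 0.
Plug into h(y) = y^3 - p y^2 - 4 r y + (4 p r - q^2):
  h(y) = y^3 - (10) y^2 - 4*(0) y + (4*(10)*(0) - (0)^2)
       = y^3 + (-10) y^2 + (0) y + (0).
Simplifying: h(y) = y^3 - 10*y^2.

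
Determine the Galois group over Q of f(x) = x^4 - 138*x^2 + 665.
Gal(K/Q) = V_4 (Klein four-group, Z/2Z × Z/2Z)

f factors as (x^2 - 5)(x^2 - 133), so the splitting field is K = Q(sqrt(5), sqrt(133)). The elements 5, 133, 665 are all non-squares in Q, so sqrt(5) and sqrt(133) generate independent quadratic extensions. Thus [K:Q] = 4 and Gal(K/Q) is generated by the two order-2 automorphisms sqrt(5) ↦ -sqrt(5) and sqrt(133) ↦ -sqrt(133), giving V_4.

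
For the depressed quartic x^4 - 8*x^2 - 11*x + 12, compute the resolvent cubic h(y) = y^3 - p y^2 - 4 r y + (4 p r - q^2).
h(y) = y^3 + 8*y^2 - 48*y - 505

Identify coefficients: p = -8, q = -11, r = 12.
Plug into h(y) = y^3 - p y^2 - 4 r y + (4 p r - q^2):
  h(y) = y^3 - (-8) y^2 - 4*(12) y + (4*(-8)*(12) - (-11)^2)
       = y^3 + (8) y^2 + (-48) y + (-505).
Simplifying: h(y) = y^3 + 8*y^2 - 48*y - 505.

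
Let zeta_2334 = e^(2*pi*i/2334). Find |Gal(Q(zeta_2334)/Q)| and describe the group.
|Gal(Q(zeta_2334)/Q)| = phi(2334) = 776; group ≅ (Z/2334Z)^* ≅ Z/2Z × Z/388Z

The n-th cyclotomic polynomial Φ_2334(x) is the minimal polynomial of zeta_2334 over Q and has degree phi(2334) = 776. So Q(zeta_2334) is a degree-776 Galois extension with Galois group (Z/2334Z)^*. By CRT, (Z/2334Z)^* ≅ (Z/2Z)^* × (Z/3Z)^* × (Z/389Z)^*. Each prime-power unit group is (Z/2Z)^* ≅ trivial group (order 1); (Z/3Z)^* ≅ Z/2Z; (Z/389Z)^* ≅ Z/388Z. Hence Gal(Q(zeta_2334)/Q) ≅ Z/2Z × Z/388Z.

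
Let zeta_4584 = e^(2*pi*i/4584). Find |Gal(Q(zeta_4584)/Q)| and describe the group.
|Gal(Q(zeta_4584)/Q)| = phi(4584) = 1520; group ≅ (Z/4584Z)^* ≅ Z/2Z × Z/2Z × Z/2Z × Z/190Z

The n-th cyclotomic polynomial Φ_4584(x) is the minimal polynomial of zeta_4584 over Q and has degree phi(4584) = 1520. So Q(zeta_4584) is a degree-1520 Galois extension with Galois group (Z/4584Z)^*. By CRT, (Z/4584Z)^* ≅ (Z/8Z)^* × (Z/3Z)^* × (Z/191Z)^*. Each prime-power unit group is (Z/8Z)^* ≅ Z/2Z × Z/2Z; (Z/3Z)^* ≅ Z/2Z; (Z/191Z)^* ≅ Z/190Z. Hence Gal(Q(zeta_4584)/Q) ≅ Z/2Z × Z/2Z × Z/2Z × Z/190Z.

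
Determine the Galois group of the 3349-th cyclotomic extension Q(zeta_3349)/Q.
|Gal(Q(zeta_3349)/Q)| = phi(3349) = 3136; group ≅ (Z/3349Z)^* ≅ Z/16Z × Z/196Z

The n-th cyclotomic polynomial Φ_3349(x) is the minimal polynomial of zeta_3349 over Q and has degree phi(3349) = 3136. So Q(zeta_3349) is a degree-3136 Galois extension with Galois group (Z/3349Z)^*. By CRT, (Z/3349Z)^* ≅ (Z/17Z)^* × (Z/197Z)^*. Each prime-power unit group is (Z/17Z)^* ≅ Z/16Z; (Z/197Z)^* ≅ Z/196Z. Hence Gal(Q(zeta_3349)/Q) ≅ Z/16Z × Z/196Z.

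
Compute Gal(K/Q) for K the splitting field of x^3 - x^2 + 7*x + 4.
Gal(K/Q) = S_3 (symmetric group of order 6)

Compute the discriminant of x^3 + (-1)*x^2 + (7)*x + (4): Δ = -2243. Since Δ is not a rational square, the Galois group is not contained in A_3; it must be the full S_3 (irreducibility of the cubic rules out anything smaller).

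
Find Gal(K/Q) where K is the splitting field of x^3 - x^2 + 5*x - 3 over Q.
Gal(K/Q) = S_3 (symmetric group of order 6)

Compute the discriminant of x^3 + (-1)*x^2 + (5)*x + (-3): Δ = -460. Since Δ is not a rational square, the Galois group is not contained in A_3; it must be the full S_3 (irreducibility of the cubic rules out anything smaller).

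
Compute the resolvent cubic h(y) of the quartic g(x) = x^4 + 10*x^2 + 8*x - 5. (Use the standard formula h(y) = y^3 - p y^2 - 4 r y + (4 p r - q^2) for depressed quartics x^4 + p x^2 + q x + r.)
h(y) = y^3 - 10*y^2 + 20*y - 264

Identify coefficients: p = 10, q = 8, r = -5.
Plug into h(y) = y^3 - p y^2 - 4 r y + (4 p r - q^2):
  h(y) = y^3 - (10) y^2 - 4*(-5) y + (4*(10)*(-5) - (8)^2)
       = y^3 + (-10) y^2 + (20) y + (-264).
Simplifying: h(y) = y^3 - 10*y^2 + 20*y - 264.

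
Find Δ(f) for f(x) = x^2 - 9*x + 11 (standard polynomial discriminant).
Δ = 37

For a quadratic a x^2 + b x + c the discriminant is Δ = b^2 - 4ac = (-9)^2 - 4*(1)*(11) = 81 - (44) = 37.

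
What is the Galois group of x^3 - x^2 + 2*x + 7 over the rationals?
Gal(K/Q) = S_3 (symmetric group of order 6)

Compute the discriminant of x^3 + (-1)*x^2 + (2)*x + (7): Δ = -1575. Since Δ is not a rational square, the Galois group is not contained in A_3; it must be the full S_3 (irreducibility of the cubic rules out anything smaller).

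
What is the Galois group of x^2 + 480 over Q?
Gal(K/Q) = Z/2Z (cyclic of order 2)

x^2 + 480 is irreducible over Q since -480 is not a rational square. The splitting field Q(sqrt(-480)) has degree 2 over Q, and its unique nontrivial automorphism is sqrt(-480) ↦ -sqrt(-480). Hence Gal(Q(sqrt(-480))/Q) = Z/2Z.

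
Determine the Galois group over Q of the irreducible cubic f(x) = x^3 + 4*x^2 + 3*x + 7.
Gal(K/Q) = S_3 (symmetric group of order 6)

Compute the discriminant of x^3 + (4)*x^2 + (3)*x + (7): Δ = -1567. Since Δ is not a rational square, the Galois group is not contained in A_3; it must be the full S_3 (irreducibility of the cubic rules out anything smaller).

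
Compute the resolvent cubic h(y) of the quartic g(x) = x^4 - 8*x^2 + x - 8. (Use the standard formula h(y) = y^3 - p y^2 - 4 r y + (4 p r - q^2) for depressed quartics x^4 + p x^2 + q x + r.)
h(y) = y^3 + 8*y^2 + 32*y + 255

Identify coefficients: p = -8, q = 1, r = -8.
Plug into h(y) = y^3 - p y^2 - 4 r y + (4 p r - q^2):
  h(y) = y^3 - (-8) y^2 - 4*(-8) y + (4*(-8)*(-8) - (1)^2)
       = y^3 + (8) y^2 + (32) y + (255).
Simplifying: h(y) = y^3 + 8*y^2 + 32*y + 255.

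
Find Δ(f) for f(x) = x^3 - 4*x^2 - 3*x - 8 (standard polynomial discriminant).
Δ = -5252

For x^3 + a x^2 + b x + c the discriminant is Δ = 18 a b c - 4 a^3 c + a^2 b^2 - 4 b^3 - 27 c^2.
Plug a = -4, b = -3, c = -8:
  18*(-4)*(-3)*(-8) - 4*(-4)^3*(-8) + (-4)^2*(-3)^2 - 4*(-3)^3 - 27*(-8)^2
  = -1728 + (-2048) + 144 + (108) + (-1728)
  = -5252.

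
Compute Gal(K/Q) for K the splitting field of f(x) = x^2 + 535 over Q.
Gal(K/Q) = Z/2Z (cyclic of order 2)

x^2 + 535 is irreducible over Q since -535 is not a rational square. The splitting field Q(sqrt(-535)) has degree 2 over Q, and its unique nontrivial automorphism is sqrt(-535) ↦ -sqrt(-535). Hence Gal(Q(sqrt(-535))/Q) = Z/2Z.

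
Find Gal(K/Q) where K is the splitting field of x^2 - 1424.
Gal(K/Q) = Z/2Z (cyclic of order 2)

x^2 - 1424 is irreducible over Q since 1424 is not a rational square. The splitting field Q(sqrt(1424)) has degree 2 over Q, and its unique nontrivial automorphism is sqrt(1424) ↦ -sqrt(1424). Hence Gal(Q(sqrt(1424))/Q) = Z/2Z.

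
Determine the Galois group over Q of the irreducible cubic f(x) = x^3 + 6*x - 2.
Gal(K/Q) = S_3 (symmetric group of order 6)

Compute the discriminant of x^3 + (0)*x^2 + (6)*x + (-2): Δ = -972. Since Δ is not a rational square, the Galois group is not contained in A_3; it must be the full S_3 (irreducibility of the cubic rules out anything smaller).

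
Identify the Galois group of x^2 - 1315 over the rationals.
Gal(K/Q) = Z/2Z (cyclic of order 2)

x^2 - 1315 is irreducible over Q since 1315 is not a rational square. The splitting field Q(sqrt(1315)) has degree 2 over Q, and its unique nontrivial automorphism is sqrt(1315) ↦ -sqrt(1315). Hence Gal(Q(sqrt(1315))/Q) = Z/2Z.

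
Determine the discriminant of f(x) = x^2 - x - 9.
Δ = 37

For a quadratic a x^2 + b x + c the discriminant is Δ = b^2 - 4ac = (-1)^2 - 4*(1)*(-9) = 1 - (-36) = 37.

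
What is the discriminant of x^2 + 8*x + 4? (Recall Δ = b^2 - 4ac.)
Δ = 48

For a quadratic a x^2 + b x + c the discriminant is Δ = b^2 - 4ac = (8)^2 - 4*(1)*(4) = 64 - (16) = 48.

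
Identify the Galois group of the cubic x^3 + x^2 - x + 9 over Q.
Gal(K/Q) = S_3 (symmetric group of order 6)

Compute the discriminant of x^3 + (1)*x^2 + (-1)*x + (9): Δ = -2380. Since Δ is not a rational square, the Galois group is not contained in A_3; it must be the full S_3 (irreducibility of the cubic rules out anything smaller).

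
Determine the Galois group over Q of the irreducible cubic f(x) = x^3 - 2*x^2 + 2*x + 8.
Gal(K/Q) = S_3 (symmetric group of order 6)

Compute the discriminant of x^3 + (-2)*x^2 + (2)*x + (8): Δ = -2064. Since Δ is not a rational square, the Galois group is not contained in A_3; it must be the full S_3 (irreducibility of the cubic rules out anything smaller).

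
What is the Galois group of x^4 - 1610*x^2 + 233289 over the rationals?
Gal(K/Q) = Z/2Z (cyclic of order 2)

f factors as (x^2 - 161)(x^2 - 1449), so the splitting field is K = Q(sqrt(161), sqrt(1449)). The squarefree part of 161 is 161 and the squarefree part of 1449 is also 161, so sqrt(161) and sqrt(1449) are both rational multiples of sqrt(161). Hence Q(sqrt(161)) = Q(sqrt(1449)) = Q(sqrt(161)), and the splitting field collapses to a single degree-2 extension with Galois group Z/2Z.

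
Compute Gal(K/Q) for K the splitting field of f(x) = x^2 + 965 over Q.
Gal(K/Q) = Z/2Z (cyclic of order 2)

x^2 + 965 is irreducible over Q since -965 is not a rational square. The splitting field Q(sqrt(-965)) has degree 2 over Q, and its unique nontrivial automorphism is sqrt(-965) ↦ -sqrt(-965). Hence Gal(Q(sqrt(-965))/Q) = Z/2Z.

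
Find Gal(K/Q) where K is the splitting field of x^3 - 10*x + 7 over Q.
Gal(K/Q) = S_3 (symmetric group of order 6)

Compute the discriminant of x^3 + (0)*x^2 + (-10)*x + (7): Δ = 2677. Since Δ is not a rational square, the Galois group is not contained in A_3; it must be the full S_3 (irreducibility of the cubic rules out anything smaller).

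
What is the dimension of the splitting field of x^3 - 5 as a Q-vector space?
[K:Q] = 6

x^3 - 5 has one real root r = 5^(1/3) and two complex roots r*zeta_3, r*zeta_3^2 where zeta_3 = e^(2*pi*i/3). The splitting field is Q(r, zeta_3). [Q(r):Q] = 3 and [Q(zeta_3):Q] = 2 with gcd = 1, so [Q(r, zeta_3):Q] = 3 * 2 = 6.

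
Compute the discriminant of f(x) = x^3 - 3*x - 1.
Δ = 81

For x^3 + a x^2 + b x + c the discriminant is Δ = 18 a b c - 4 a^3 c + a^2 b^2 - 4 b^3 - 27 c^2.
Plug a = 0, b = -3, c = -1:
  18*(0)*(-3)*(-1) - 4*(0)^3*(-1) + (0)^2*(-3)^2 - 4*(-3)^3 - 27*(-1)^2
  = 0 + (0) + 0 + (108) + (-27)
  = 81.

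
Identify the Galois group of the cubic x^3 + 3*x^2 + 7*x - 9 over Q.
Gal(K/Q) = S_3 (symmetric group of order 6)

Compute the discriminant of x^3 + (3)*x^2 + (7)*x + (-9): Δ = -5548. Since Δ is not a rational square, the Galois group is not contained in A_3; it must be the full S_3 (irreducibility of the cubic rules out anything smaller).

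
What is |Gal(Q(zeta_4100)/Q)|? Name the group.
|Gal(Q(zeta_4100)/Q)| = phi(4100) = 1600; group ≅ (Z/4100Z)^* ≅ Z/2Z × Z/20Z × Z/40Z

The n-th cyclotomic polynomial Φ_4100(x) is the minimal polynomial of zeta_4100 over Q and has degree phi(4100) = 1600. So Q(zeta_4100) is a degree-1600 Galois extension with Galois group (Z/4100Z)^*. By CRT, (Z/4100Z)^* ≅ (Z/4Z)^* × (Z/25Z)^* × (Z/41Z)^*. Each prime-power unit group is (Z/4Z)^* ≅ Z/2Z; (Z/25Z)^* ≅ Z/20Z; (Z/41Z)^* ≅ Z/40Z. Hence Gal(Q(zeta_4100)/Q) ≅ Z/2Z × Z/20Z × Z/40Z.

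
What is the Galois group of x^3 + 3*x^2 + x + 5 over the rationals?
Gal(K/Q) = S_3 (symmetric group of order 6)

Compute the discriminant of x^3 + (3)*x^2 + (1)*x + (5): Δ = -940. Since Δ is not a rational square, the Galois group is not contained in A_3; it must be the full S_3 (irreducibility of the cubic rules out anything smaller).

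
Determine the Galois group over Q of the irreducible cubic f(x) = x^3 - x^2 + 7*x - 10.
Gal(K/Q) = S_3 (symmetric group of order 6)

Compute the discriminant of x^3 + (-1)*x^2 + (7)*x + (-10): Δ = -2803. Since Δ is not a rational square, the Galois group is not contained in A_3; it must be the full S_3 (irreducibility of the cubic rules out anything smaller).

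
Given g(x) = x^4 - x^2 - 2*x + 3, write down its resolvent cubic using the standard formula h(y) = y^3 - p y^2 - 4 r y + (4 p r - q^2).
h(y) = y^3 + y^2 - 12*y - 16

Identify coefficients: p = -1, q = -2, r = 3.
Plug into h(y) = y^3 - p y^2 - 4 r y + (4 p r - q^2):
  h(y) = y^3 - (-1) y^2 - 4*(3) y + (4*(-1)*(3) - (-2)^2)
       = y^3 + (1) y^2 + (-12) y + (-16).
Simplifying: h(y) = y^3 + y^2 - 12*y - 16.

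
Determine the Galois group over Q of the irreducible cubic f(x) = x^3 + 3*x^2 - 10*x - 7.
Gal(K/Q) = S_3 (symmetric group of order 6)

Compute the discriminant of x^3 + (3)*x^2 + (-10)*x + (-7): Δ = 8113. Since Δ is not a rational square, the Galois group is not contained in A_3; it must be the full S_3 (irreducibility of the cubic rules out anything smaller).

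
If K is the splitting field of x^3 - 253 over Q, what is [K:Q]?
[K:Q] = 6

x^3 - 253 has one real root r = 253^(1/3) and two complex roots r*zeta_3, r*zeta_3^2 where zeta_3 = e^(2*pi*i/3). The splitting field is Q(r, zeta_3). [Q(r):Q] = 3 and [Q(zeta_3):Q] = 2 with gcd = 1, so [Q(r, zeta_3):Q] = 3 * 2 = 6.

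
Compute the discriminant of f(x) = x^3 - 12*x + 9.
Δ = 4725

For a depressed cubic x^3 + p x + q the discriminant is Δ = -4 p^3 - 27 q^2 = -4*(-12)^3 - 27*(9)^2 = 6912 - 2187 = 4725.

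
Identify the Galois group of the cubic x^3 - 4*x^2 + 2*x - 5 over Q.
Gal(K/Q) = S_3 (symmetric group of order 6)

Compute the discriminant of x^3 + (-4)*x^2 + (2)*x + (-5): Δ = -1203. Since Δ is not a rational square, the Galois group is not contained in A_3; it must be the full S_3 (irreducibility of the cubic rules out anything smaller).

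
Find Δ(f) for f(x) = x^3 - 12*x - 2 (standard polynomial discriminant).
Δ = 6804

For a depressed cubic x^3 + p x + q the discriminant is Δ = -4 p^3 - 27 q^2 = -4*(-12)^3 - 27*(-2)^2 = 6912 - 108 = 6804.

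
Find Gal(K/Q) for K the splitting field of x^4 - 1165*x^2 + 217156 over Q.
Gal(K/Q) = Z/2Z (cyclic of order 2)

f factors as (x^2 - 233)(x^2 - 932), so the splitting field is K = Q(sqrt(233), sqrt(932)). The squarefree part of 233 is 233 and the squarefree part of 932 is also 233, so sqrt(233) and sqrt(932) are both rational multiples of sqrt(233). Hence Q(sqrt(233)) = Q(sqrt(932)) = Q(sqrt(233)), and the splitting field collapses to a single degree-2 extension with Galois group Z/2Z.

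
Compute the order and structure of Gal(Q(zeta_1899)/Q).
|Gal(Q(zeta_1899)/Q)| = phi(1899) = 1260; group ≅ (Z/1899Z)^* ≅ Z/6Z × Z/210Z

The n-th cyclotomic polynomial Φ_1899(x) is the minimal polynomial of zeta_1899 over Q and has degree phi(1899) = 1260. So Q(zeta_1899) is a degree-1260 Galois extension with Galois group (Z/1899Z)^*. By CRT, (Z/1899Z)^* ≅ (Z/9Z)^* × (Z/211Z)^*. Each prime-power unit group is (Z/9Z)^* ≅ Z/6Z; (Z/211Z)^* ≅ Z/210Z. Hence Gal(Q(zeta_1899)/Q) ≅ Z/6Z × Z/210Z.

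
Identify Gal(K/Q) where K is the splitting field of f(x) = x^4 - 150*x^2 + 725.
Gal(K/Q) = V_4 (Klein four-group, Z/2Z × Z/2Z)

f factors as (x^2 - 5)(x^2 - 145), so the splitting field is K = Q(sqrt(5), sqrt(145)). The elements 5, 145, 725 are all non-squares in Q, so sqrt(5) and sqrt(145) generate independent quadratic extensions. Thus [K:Q] = 4 and Gal(K/Q) is generated by the two order-2 automorphisms sqrt(5) ↦ -sqrt(5) and sqrt(145) ↦ -sqrt(145), giving V_4.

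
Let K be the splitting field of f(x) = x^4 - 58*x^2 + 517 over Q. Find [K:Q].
[K:Q] = 4

f factors as (x^2 - 47)(x^2 - 11); the splitting field is K = Q(sqrt(47), sqrt(11)). Since 47, 11, and 517 are all non-squares in Q, the three subfields Q(sqrt(47)), Q(sqrt(11)), Q(sqrt(517)) are distinct degree-2 extensions, so [K:Q] = 4 (Klein four Galois group).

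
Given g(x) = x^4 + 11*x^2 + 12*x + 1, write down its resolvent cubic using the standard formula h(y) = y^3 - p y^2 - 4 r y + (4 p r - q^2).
h(y) = y^3 - 11*y^2 - 4*y - 100

Identify coefficients: p = 11, q = 12, r = 1.
Plug into h(y) = y^3 - p y^2 - 4 r y + (4 p r - q^2):
  h(y) = y^3 - (11) y^2 - 4*(1) y + (4*(11)*(1) - (12)^2)
       = y^3 + (-11) y^2 + (-4) y + (-100).
Simplifying: h(y) = y^3 - 11*y^2 - 4*y - 100.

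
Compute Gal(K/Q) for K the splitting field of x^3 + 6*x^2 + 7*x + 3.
Gal(K/Q) = S_3 (symmetric group of order 6)

Compute the discriminant of x^3 + (6)*x^2 + (7)*x + (3): Δ = -175. Since Δ is not a rational square, the Galois group is not contained in A_3; it must be the full S_3 (irreducibility of the cubic rules out anything smaller).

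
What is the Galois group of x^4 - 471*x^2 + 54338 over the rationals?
Gal(K/Q) = V_4 (Klein four-group, Z/2Z × Z/2Z)

f factors as (x^2 - 269)(x^2 - 202), so the splitting field is K = Q(sqrt(269), sqrt(202)). The elements 269, 202, 54338 are all non-squares in Q, so sqrt(269) and sqrt(202) generate independent quadratic extensions. Thus [K:Q] = 4 and Gal(K/Q) is generated by the two order-2 automorphisms sqrt(269) ↦ -sqrt(269) and sqrt(202) ↦ -sqrt(202), giving V_4.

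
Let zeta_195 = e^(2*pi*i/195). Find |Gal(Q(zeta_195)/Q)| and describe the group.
|Gal(Q(zeta_195)/Q)| = phi(195) = 96; group ≅ (Z/195Z)^* ≅ Z/2Z × Z/4Z × Z/12Z

The n-th cyclotomic polynomial Φ_195(x) is the minimal polynomial of zeta_195 over Q and has degree phi(195) = 96. So Q(zeta_195) is a degree-96 Galois extension with Galois group (Z/195Z)^*. By CRT, (Z/195Z)^* ≅ (Z/3Z)^* × (Z/5Z)^* × (Z/13Z)^*. Each prime-power unit group is (Z/3Z)^* ≅ Z/2Z; (Z/5Z)^* ≅ Z/4Z; (Z/13Z)^* ≅ Z/12Z. Hence Gal(Q(zeta_195)/Q) ≅ Z/2Z × Z/4Z × Z/12Z.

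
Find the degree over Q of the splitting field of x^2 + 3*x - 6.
[K:Q] = 2

The discriminant of x^2 + (3)*x + (-6) is b^2 - 4c = 9 - (-24) = 33. Since 33 is not a perfect square in Q, the polynomial is irreducible over Q. Its two roots generate a degree-2 extension, so [K:Q] = 2.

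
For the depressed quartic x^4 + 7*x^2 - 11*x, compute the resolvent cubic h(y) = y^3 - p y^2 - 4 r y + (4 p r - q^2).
h(y) = y^3 - 7*y^2 - 121

Identify coefficients: p = 7, q = -11, r = 0.
Plug into h(y) = y^3 - p y^2 - 4 r y + (4 p r - q^2):
  h(y) = y^3 - (7) y^2 - 4*(0) y + (4*(7)*(0) - (-11)^2)
       = y^3 + (-7) y^2 + (0) y + (-121).
Simplifying: h(y) = y^3 - 7*y^2 - 121.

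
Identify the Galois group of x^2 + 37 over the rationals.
Gal(K/Q) = Z/2Z (cyclic of order 2)

x^2 + 37 is irreducible over Q since -37 is not a rational square. The splitting field Q(sqrt(-37)) has degree 2 over Q, and its unique nontrivial automorphism is sqrt(-37) ↦ -sqrt(-37). Hence Gal(Q(sqrt(-37))/Q) = Z/2Z.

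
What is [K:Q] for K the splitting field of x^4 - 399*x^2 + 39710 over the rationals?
[K:Q] = 4

f factors as (x^2 - 190)(x^2 - 209); the splitting field is K = Q(sqrt(190), sqrt(209)). Since 190, 209, and 39710 are all non-squares in Q, the three subfields Q(sqrt(190)), Q(sqrt(209)), Q(sqrt(39710)) are distinct degree-2 extensions, so [K:Q] = 4 (Klein four Galois group).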